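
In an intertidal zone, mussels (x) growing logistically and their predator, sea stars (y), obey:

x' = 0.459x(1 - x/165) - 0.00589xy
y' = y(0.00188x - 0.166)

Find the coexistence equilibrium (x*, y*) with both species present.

From dy/dt = 0 with y > 0: 0.00188x* = 0.166, so x* = 88.3.
Substitute into dx/dt = 0: 0.459(1 - 88.3/165) = 0.00589y*.
The bracket is 0.465, giving y* = 0.213/0.00589 = 36.2.

x* ≈ 88.3, y* ≈ 36.2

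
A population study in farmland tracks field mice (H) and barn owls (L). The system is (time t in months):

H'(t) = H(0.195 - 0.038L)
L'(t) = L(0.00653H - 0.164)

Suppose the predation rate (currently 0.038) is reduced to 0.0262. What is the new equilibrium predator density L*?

L* ≈ 7.44

At the interior fixed point, setting dH/dt = 0 with H > 0 fixes L* = (prey growth rate)/(HL coefficient) — independent of the other coefficients.
With the change, L* = 0.195/0.0262 = 7.44; it rises from 5.13.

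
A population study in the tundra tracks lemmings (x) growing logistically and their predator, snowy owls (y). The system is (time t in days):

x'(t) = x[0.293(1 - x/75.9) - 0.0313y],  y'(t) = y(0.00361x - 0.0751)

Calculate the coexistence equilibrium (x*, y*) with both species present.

From dy/dt = 0 with y > 0: 0.00361x* = 0.0751, so x* = 20.8.
Substitute into dx/dt = 0: 0.293(1 - 20.8/75.9) = 0.0313y*.
The bracket is 0.726, giving y* = 0.213/0.0313 = 6.8.

x* ≈ 20.8, y* ≈ 6.8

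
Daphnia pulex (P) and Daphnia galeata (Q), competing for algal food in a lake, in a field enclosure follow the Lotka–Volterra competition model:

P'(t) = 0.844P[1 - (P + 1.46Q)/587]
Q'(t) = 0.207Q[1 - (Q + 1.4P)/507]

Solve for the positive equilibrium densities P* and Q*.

P* ≈ 147, Q* ≈ 302

Setting both brackets to zero gives the nullclines P + 1.46Q = 587 and 1.4P + Q = 507.
Substituting Q = 507 - 1.4P into the first: P(1 - 1.46·1.4) = 587 - 1.46·507.
So P* = -153/-1.04 = 147, and then Q* = 507 - 1.4·147 = 302.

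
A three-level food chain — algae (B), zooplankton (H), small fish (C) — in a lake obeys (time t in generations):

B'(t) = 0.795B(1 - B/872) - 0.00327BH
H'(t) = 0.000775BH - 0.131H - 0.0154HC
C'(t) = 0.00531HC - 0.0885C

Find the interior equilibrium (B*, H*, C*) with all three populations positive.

B* ≈ 812, H* ≈ 16.7, C* ≈ 32.4

From dC/dt = 0: 0.00531H* = 0.0885, so H* = 16.7.
From dB/dt = 0: 0.795(1 - B*/872) = 0.00327·16.7, giving B* = 872·(1 - 0.0686) = 812.
From dH/dt = 0: 0.000775·812 - 0.131 = 0.0154C*, so C* = 0.498/0.0154 = 32.4.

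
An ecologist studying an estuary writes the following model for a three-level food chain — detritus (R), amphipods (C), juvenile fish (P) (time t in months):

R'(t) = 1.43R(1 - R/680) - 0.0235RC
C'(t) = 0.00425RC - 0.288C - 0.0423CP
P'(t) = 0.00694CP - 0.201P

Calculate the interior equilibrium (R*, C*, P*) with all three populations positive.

From dP/dt = 0: 0.00694C* = 0.201, so C* = 29.
From dR/dt = 0: 1.43(1 - R*/680) = 0.0235·29, giving R* = 680·(1 - 0.476) = 356.
From dC/dt = 0: 0.00425·356 - 0.288 = 0.0423P*, so P* = 1.23/0.0423 = 29.

R* ≈ 356, C* ≈ 29, P* ≈ 29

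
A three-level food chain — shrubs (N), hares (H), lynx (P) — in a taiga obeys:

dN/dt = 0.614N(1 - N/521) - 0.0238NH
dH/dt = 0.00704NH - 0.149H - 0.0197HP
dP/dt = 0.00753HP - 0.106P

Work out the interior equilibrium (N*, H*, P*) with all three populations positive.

From dP/dt = 0: 0.00753H* = 0.106, so H* = 14.1.
From dN/dt = 0: 0.614(1 - N*/521) = 0.0238·14.1, giving N* = 521·(1 - 0.546) = 237.
From dH/dt = 0: 0.00704·237 - 0.149 = 0.0197P*, so P* = 1.52/0.0197 = 77.

N* ≈ 237, H* ≈ 14.1, P* ≈ 77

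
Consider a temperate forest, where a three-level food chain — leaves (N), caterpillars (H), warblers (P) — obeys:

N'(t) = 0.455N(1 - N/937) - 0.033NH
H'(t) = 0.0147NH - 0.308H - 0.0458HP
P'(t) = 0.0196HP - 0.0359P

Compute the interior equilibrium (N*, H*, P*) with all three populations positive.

From dP/dt = 0: 0.0196H* = 0.0359, so H* = 1.83.
From dN/dt = 0: 0.455(1 - N*/937) = 0.033·1.83, giving N* = 937·(1 - 0.133) = 813.
From dH/dt = 0: 0.0147·813 - 0.308 = 0.0458P*, so P* = 11.6/0.0458 = 254.

N* ≈ 813, H* ≈ 1.83, P* ≈ 254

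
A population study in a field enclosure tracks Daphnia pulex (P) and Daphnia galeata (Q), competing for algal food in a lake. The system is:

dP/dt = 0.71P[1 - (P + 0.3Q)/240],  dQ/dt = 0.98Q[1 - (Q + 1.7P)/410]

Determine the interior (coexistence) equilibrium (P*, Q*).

P* ≈ 239, Q* ≈ 4.08

Setting both brackets to zero gives the nullclines P + 0.3Q = 240 and 1.7P + Q = 410.
Substituting Q = 410 - 1.7P into the first: P(1 - 0.3·1.7) = 240 - 0.3·410.
So P* = 117/0.49 = 239, and then Q* = 410 - 1.7·239 = 4.08.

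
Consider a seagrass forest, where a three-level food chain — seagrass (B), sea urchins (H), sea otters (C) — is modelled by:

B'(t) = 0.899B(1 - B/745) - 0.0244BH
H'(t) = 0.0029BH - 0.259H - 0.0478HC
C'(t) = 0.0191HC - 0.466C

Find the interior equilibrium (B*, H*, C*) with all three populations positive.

From dC/dt = 0: 0.0191H* = 0.466, so H* = 24.4.
From dB/dt = 0: 0.899(1 - B*/745) = 0.0244·24.4, giving B* = 745·(1 - 0.662) = 252.
From dH/dt = 0: 0.0029·252 - 0.259 = 0.0478C*, so C* = 0.471/0.0478 = 9.85.

B* ≈ 252, H* ≈ 24.4, C* ≈ 9.85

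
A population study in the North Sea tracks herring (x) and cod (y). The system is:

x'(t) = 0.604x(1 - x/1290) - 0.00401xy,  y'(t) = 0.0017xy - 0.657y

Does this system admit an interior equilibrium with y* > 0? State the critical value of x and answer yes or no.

Threshold x = 386; K > 386, so yes, the predator persists.

The predator equation gives dy/dt > 0 only when x > 0.657/0.0017 = 386.
Without the predator, x → K = 1290. Since 1290 > 386, the predator can invade and persist.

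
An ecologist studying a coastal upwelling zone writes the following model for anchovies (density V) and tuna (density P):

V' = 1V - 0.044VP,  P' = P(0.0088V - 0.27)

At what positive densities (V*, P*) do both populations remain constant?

Set dP/dt = 0 with P > 0: 0.0088V - 0.27 = 0, so V* = 0.27/0.0088 = 30.7.
Set dV/dt = 0 with V > 0: 1 - 0.044P = 0, so P* = 1/0.044 = 22.7.

V* ≈ 30.7, P* ≈ 22.7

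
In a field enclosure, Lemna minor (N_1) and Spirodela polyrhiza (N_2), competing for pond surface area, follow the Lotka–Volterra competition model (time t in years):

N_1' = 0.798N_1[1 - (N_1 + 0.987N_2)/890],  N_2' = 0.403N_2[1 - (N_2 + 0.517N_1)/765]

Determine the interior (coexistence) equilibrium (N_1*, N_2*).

Setting both brackets to zero gives the nullclines N_1 + 0.987N_2 = 890 and 0.517N_1 + N_2 = 765.
Substituting N_2 = 765 - 0.517N_1 into the first: N_1(1 - 0.987·0.517) = 890 - 0.987·765.
So N_1* = 135/0.49 = 276, and then N_2* = 765 - 0.517·276 = 623.

N_1* ≈ 276, N_2* ≈ 623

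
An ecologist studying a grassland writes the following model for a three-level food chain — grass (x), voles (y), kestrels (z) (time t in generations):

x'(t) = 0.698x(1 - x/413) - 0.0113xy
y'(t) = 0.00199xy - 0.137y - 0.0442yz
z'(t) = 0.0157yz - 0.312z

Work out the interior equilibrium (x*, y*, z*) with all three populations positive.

x* ≈ 280, y* ≈ 19.9, z* ≈ 9.51

From dz/dt = 0: 0.0157y* = 0.312, so y* = 19.9.
From dx/dt = 0: 0.698(1 - x*/413) = 0.0113·19.9, giving x* = 413·(1 - 0.322) = 280.
From dy/dt = 0: 0.00199·280 - 0.137 = 0.0442z*, so z* = 0.42/0.0442 = 9.51.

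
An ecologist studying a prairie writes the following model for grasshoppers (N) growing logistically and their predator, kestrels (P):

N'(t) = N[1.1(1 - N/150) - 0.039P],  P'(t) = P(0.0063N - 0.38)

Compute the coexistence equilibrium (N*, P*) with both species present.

From dP/dt = 0 with P > 0: 0.0063N* = 0.38, so N* = 60.3.
Substitute into dN/dt = 0: 1.1(1 - 60.3/150) = 0.039P*.
The bracket is 0.598, giving P* = 0.658/0.039 = 16.9.

N* ≈ 60.3, P* ≈ 16.9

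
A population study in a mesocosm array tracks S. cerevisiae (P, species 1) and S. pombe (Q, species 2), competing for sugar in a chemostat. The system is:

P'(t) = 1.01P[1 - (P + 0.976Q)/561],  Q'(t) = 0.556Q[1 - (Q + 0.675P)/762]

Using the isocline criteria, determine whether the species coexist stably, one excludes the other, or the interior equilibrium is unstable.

Compare the nullcline intercepts: K1/α12 = 561/0.976 = 575 < K2 = 762; K2/α21 = 762/0.675 = 1130 > K1 = 561.
Since the inequalities point opposite ways, species 2 can invade but species 1 cannot.

species 2 excludes species 1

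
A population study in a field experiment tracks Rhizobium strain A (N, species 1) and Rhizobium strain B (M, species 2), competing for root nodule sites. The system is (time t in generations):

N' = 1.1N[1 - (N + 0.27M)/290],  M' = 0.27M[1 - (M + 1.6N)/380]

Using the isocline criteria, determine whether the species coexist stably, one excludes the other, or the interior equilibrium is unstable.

Compare the nullcline intercepts: K1/α12 = 290/0.27 = 1070 > K2 = 380; K2/α21 = 380/1.6 = 238 < K1 = 290.
Since the inequalities point opposite ways, species 1 can invade but species 2 cannot.

species 1 excludes species 2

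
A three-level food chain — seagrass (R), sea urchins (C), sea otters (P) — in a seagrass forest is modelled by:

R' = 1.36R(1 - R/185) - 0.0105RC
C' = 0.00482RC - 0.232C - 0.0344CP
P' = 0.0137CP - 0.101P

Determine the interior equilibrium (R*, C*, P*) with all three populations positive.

R* ≈ 174, C* ≈ 7.37, P* ≈ 17.7

From dP/dt = 0: 0.0137C* = 0.101, so C* = 7.37.
From dR/dt = 0: 1.36(1 - R*/185) = 0.0105·7.37, giving R* = 185·(1 - 0.0569) = 174.
From dC/dt = 0: 0.00482·174 - 0.232 = 0.0344P*, so P* = 0.609/0.0344 = 17.7.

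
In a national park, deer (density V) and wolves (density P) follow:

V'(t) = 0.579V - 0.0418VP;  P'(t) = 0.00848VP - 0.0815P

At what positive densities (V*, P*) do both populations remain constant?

V* ≈ 9.61, P* ≈ 13.9

Set dP/dt = 0 with P > 0: 0.00848V - 0.0815 = 0, so V* = 0.0815/0.00848 = 9.61.
Set dV/dt = 0 with V > 0: 0.579 - 0.0418P = 0, so P* = 0.579/0.0418 = 13.9.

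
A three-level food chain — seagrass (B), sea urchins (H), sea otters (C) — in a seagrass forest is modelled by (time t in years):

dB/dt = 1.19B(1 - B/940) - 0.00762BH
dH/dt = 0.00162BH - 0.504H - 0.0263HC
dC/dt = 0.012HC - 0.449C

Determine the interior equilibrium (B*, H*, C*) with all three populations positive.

From dC/dt = 0: 0.012H* = 0.449, so H* = 37.4.
From dB/dt = 0: 1.19(1 - B*/940) = 0.00762·37.4, giving B* = 940·(1 - 0.24) = 715.
From dH/dt = 0: 0.00162·715 - 0.504 = 0.0263C*, so C* = 0.654/0.0263 = 24.9.

B* ≈ 715, H* ≈ 37.4, C* ≈ 24.9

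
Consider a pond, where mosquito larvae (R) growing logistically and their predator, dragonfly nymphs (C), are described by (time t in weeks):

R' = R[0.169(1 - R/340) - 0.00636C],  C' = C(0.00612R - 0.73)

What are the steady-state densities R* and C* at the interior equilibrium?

From dC/dt = 0 with C > 0: 0.00612R* = 0.73, so R* = 119.
Substitute into dR/dt = 0: 0.169(1 - 119/340) = 0.00636C*.
The bracket is 0.649, giving C* = 0.11/0.00636 = 17.3.

R* ≈ 119, C* ≈ 17.3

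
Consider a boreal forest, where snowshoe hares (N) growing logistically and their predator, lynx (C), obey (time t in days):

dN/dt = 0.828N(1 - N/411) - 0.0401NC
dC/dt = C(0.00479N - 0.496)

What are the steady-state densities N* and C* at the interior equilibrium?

N* ≈ 104, C* ≈ 15.4

From dC/dt = 0 with C > 0: 0.00479N* = 0.496, so N* = 104.
Substitute into dN/dt = 0: 0.828(1 - 104/411) = 0.0401C*.
The bracket is 0.748, giving C* = 0.619/0.0401 = 15.4.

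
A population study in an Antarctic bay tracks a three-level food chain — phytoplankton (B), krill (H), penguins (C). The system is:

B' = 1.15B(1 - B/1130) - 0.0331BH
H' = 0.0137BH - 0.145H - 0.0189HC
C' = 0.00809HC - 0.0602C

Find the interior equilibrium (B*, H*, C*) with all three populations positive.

From dC/dt = 0: 0.00809H* = 0.0602, so H* = 7.44.
From dB/dt = 0: 1.15(1 - B*/1130) = 0.0331·7.44, giving B* = 1130·(1 - 0.214) = 888.
From dH/dt = 0: 0.0137·888 - 0.145 = 0.0189C*, so C* = 12/0.0189 = 636.

B* ≈ 888, H* ≈ 7.44, C* ≈ 636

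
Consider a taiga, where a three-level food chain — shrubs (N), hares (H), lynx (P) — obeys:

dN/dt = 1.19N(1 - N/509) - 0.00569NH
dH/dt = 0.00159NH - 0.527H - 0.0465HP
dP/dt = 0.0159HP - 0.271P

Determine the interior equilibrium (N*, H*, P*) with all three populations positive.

From dP/dt = 0: 0.0159H* = 0.271, so H* = 17.
From dN/dt = 0: 1.19(1 - N*/509) = 0.00569·17, giving N* = 509·(1 - 0.0815) = 468.
From dH/dt = 0: 0.00159·468 - 0.527 = 0.0465P*, so P* = 0.216/0.0465 = 4.65.

N* ≈ 468, H* ≈ 17, P* ≈ 4.65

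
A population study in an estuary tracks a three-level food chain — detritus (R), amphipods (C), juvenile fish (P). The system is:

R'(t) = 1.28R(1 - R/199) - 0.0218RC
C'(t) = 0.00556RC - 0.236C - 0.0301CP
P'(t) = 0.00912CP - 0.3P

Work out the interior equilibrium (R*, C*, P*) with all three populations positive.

From dP/dt = 0: 0.00912C* = 0.3, so C* = 32.9.
From dR/dt = 0: 1.28(1 - R*/199) = 0.0218·32.9, giving R* = 199·(1 - 0.56) = 87.5.
From dC/dt = 0: 0.00556·87.5 - 0.236 = 0.0301P*, so P* = 0.251/0.0301 = 8.32.

R* ≈ 87.5, C* ≈ 32.9, P* ≈ 8.32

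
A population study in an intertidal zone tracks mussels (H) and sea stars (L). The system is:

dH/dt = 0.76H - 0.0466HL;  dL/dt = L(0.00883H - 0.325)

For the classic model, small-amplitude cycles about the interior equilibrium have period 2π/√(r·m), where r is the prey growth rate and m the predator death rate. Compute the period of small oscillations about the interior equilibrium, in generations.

Here r = 0.76 and m = 0.325, so r·m = 0.247.
ω = √0.247 = 0.497 per generation, hence T = 2π/ω ≈ 12.6 generations.

T ≈ 12.6 generations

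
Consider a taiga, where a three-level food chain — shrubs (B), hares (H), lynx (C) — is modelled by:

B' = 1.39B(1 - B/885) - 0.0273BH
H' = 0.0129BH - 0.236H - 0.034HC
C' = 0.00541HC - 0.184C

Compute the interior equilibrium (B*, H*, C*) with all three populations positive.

From dC/dt = 0: 0.00541H* = 0.184, so H* = 34.
From dB/dt = 0: 1.39(1 - B*/885) = 0.0273·34, giving B* = 885·(1 - 0.668) = 294.
From dH/dt = 0: 0.0129·294 - 0.236 = 0.034C*, so C* = 3.55/0.034 = 105.

B* ≈ 294, H* ≈ 34, C* ≈ 105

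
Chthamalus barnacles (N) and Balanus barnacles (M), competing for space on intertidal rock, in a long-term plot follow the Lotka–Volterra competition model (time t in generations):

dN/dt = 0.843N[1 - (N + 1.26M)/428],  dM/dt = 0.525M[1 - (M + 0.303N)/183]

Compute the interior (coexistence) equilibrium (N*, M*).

N* ≈ 319, M* ≈ 86.2

Setting both brackets to zero gives the nullclines N + 1.26M = 428 and 0.303N + M = 183.
Substituting M = 183 - 0.303N into the first: N(1 - 1.26·0.303) = 428 - 1.26·183.
So N* = 197/0.618 = 319, and then M* = 183 - 0.303·319 = 86.2.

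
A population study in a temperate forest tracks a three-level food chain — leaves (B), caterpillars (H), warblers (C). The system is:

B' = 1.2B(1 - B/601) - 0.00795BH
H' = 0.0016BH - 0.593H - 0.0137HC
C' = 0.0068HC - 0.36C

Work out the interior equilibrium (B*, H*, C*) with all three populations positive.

From dC/dt = 0: 0.0068H* = 0.36, so H* = 52.9.
From dB/dt = 0: 1.2(1 - B*/601) = 0.00795·52.9, giving B* = 601·(1 - 0.351) = 390.
From dH/dt = 0: 0.0016·390 - 0.593 = 0.0137C*, so C* = 0.0313/0.0137 = 2.29.

B* ≈ 390, H* ≈ 52.9, C* ≈ 2.29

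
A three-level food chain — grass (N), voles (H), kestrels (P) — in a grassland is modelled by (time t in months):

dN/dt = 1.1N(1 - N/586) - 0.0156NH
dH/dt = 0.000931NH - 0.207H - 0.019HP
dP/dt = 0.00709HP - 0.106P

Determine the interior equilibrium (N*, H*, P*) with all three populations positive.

N* ≈ 462, H* ≈ 15, P* ≈ 11.7

From dP/dt = 0: 0.00709H* = 0.106, so H* = 15.
From dN/dt = 0: 1.1(1 - N*/586) = 0.0156·15, giving N* = 586·(1 - 0.212) = 462.
From dH/dt = 0: 0.000931·462 - 0.207 = 0.019P*, so P* = 0.223/0.019 = 11.7.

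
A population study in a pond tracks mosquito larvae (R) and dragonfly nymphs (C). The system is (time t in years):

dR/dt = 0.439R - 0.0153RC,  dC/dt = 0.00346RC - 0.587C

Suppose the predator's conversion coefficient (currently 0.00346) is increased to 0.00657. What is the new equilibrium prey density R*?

At the interior fixed point, setting dC/dt = 0 with C > 0 fixes R* = (predator death rate)/(RC coefficient) — independent of the other coefficients.
With the change, R* = 0.587/0.00657 = 89.3; it falls from 170.

R* ≈ 89.3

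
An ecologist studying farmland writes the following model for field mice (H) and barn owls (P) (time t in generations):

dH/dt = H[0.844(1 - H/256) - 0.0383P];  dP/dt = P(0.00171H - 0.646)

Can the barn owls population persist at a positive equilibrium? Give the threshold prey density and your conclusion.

The predator equation gives dP/dt > 0 only when H > 0.646/0.00171 = 378.
Without the predator, H → K = 256. Since 256 < 378, the predator cannot invade.

Threshold H = 378; K < 378, so no, the predator goes extinct.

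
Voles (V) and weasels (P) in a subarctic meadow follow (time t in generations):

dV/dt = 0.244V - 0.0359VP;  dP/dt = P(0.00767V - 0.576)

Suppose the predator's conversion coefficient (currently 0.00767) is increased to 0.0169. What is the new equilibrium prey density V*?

At the interior fixed point, setting dP/dt = 0 with P > 0 fixes V* = (predator death rate)/(VP coefficient) — independent of the other coefficients.
With the change, V* = 0.576/0.0169 = 34.1; it falls from 75.1.

V* ≈ 34.1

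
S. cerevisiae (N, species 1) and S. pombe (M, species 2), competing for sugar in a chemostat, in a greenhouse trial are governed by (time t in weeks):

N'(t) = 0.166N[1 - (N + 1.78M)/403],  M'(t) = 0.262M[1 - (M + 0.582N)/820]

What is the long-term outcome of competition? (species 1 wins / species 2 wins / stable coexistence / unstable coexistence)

species 2 excludes species 1

Compare the nullcline intercepts: K1/α12 = 403/1.78 = 226 < K2 = 820; K2/α21 = 820/0.582 = 1410 > K1 = 403.
Since the inequalities point opposite ways, species 2 can invade but species 1 cannot.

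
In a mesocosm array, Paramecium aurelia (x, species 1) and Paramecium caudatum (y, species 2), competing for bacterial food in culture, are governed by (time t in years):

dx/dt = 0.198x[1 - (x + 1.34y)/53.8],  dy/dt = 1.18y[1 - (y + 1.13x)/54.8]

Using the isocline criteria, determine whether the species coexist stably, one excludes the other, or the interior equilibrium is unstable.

Compare the nullcline intercepts: K1/α12 = 53.8/1.34 = 40.1 < K2 = 54.8; K2/α21 = 54.8/1.13 = 48.5 < K1 = 53.8.
Since both are reversed, neither can invade when rare; the interior point is a saddle.

unstable coexistence (outcome depends on initial conditions)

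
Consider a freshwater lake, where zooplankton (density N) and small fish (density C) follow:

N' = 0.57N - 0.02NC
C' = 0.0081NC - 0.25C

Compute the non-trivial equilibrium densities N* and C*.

Set dC/dt = 0 with C > 0: 0.0081N - 0.25 = 0, so N* = 0.25/0.0081 = 30.9.
Set dN/dt = 0 with N > 0: 0.57 - 0.02C = 0, so C* = 0.57/0.02 = 28.5.

N* ≈ 30.9, C* ≈ 28.5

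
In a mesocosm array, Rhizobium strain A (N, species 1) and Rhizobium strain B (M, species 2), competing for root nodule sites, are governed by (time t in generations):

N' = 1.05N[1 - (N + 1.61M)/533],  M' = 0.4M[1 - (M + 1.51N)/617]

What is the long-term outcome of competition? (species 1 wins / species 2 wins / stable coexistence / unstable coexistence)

unstable coexistence (outcome depends on initial conditions)

Compare the nullcline intercepts: K1/α12 = 533/1.61 = 331 < K2 = 617; K2/α21 = 617/1.51 = 409 < K1 = 533.
Since both are reversed, neither can invade when rare; the interior point is a saddle.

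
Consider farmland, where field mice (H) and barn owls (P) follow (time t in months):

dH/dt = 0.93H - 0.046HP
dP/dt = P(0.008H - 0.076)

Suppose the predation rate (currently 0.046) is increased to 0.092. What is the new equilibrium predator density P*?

P* ≈ 10.1

At the interior fixed point, setting dH/dt = 0 with H > 0 fixes P* = (prey growth rate)/(HP coefficient) — independent of the other coefficients.
With the change, P* = 0.93/0.092 = 10.1; it falls from 20.2.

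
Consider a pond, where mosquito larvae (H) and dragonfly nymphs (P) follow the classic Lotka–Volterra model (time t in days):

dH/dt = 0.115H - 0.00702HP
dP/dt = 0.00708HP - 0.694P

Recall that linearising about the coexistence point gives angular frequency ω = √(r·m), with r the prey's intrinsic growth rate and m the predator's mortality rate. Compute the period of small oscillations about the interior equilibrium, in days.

Here r = 0.115 and m = 0.694, so r·m = 0.0798.
ω = √0.0798 = 0.283 per day, hence T = 2π/ω ≈ 22.2 days.

T ≈ 22.2 days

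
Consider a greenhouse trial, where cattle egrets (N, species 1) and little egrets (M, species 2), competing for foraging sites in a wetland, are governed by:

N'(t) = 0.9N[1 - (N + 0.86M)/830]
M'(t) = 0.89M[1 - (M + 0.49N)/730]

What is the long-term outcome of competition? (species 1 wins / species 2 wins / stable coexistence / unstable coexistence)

stable coexistence

Compare the nullcline intercepts: K1/α12 = 830/0.86 = 965 > K2 = 730; K2/α21 = 730/0.49 = 1490 > K1 = 830.
Since both inequalities hold, each species can invade when rare, so the interior equilibrium is stable.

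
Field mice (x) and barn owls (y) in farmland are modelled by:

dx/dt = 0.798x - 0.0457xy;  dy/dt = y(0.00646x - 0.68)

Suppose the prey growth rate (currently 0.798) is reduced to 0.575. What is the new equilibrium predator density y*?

y* ≈ 12.6

At the interior fixed point, setting dx/dt = 0 with x > 0 fixes y* = (prey growth rate)/(xy coefficient) — independent of the other coefficients.
With the change, y* = 0.575/0.0457 = 12.6; it falls from 17.5.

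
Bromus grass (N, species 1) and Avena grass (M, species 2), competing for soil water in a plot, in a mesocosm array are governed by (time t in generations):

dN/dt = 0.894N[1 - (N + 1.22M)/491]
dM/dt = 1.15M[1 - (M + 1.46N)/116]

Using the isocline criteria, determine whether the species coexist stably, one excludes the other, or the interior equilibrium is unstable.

Compare the nullcline intercepts: K1/α12 = 491/1.22 = 402 > K2 = 116; K2/α21 = 116/1.46 = 79.5 < K1 = 491.
Since the inequalities point opposite ways, species 1 can invade but species 2 cannot.

species 1 excludes species 2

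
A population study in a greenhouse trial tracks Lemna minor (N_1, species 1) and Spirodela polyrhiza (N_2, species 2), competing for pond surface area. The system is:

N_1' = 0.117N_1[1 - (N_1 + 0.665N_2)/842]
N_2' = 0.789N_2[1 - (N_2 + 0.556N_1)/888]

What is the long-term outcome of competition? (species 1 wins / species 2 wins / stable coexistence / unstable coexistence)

Compare the nullcline intercepts: K1/α12 = 842/0.665 = 1270 > K2 = 888; K2/α21 = 888/0.556 = 1600 > K1 = 842.
Since both inequalities hold, each species can invade when rare, so the interior equilibrium is stable.

stable coexistence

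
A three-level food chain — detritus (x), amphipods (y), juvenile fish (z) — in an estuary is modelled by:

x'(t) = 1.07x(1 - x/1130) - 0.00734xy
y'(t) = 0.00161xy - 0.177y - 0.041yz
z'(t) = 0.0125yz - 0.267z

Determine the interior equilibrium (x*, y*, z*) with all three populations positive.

x* ≈ 964, y* ≈ 21.4, z* ≈ 33.6

From dz/dt = 0: 0.0125y* = 0.267, so y* = 21.4.
From dx/dt = 0: 1.07(1 - x*/1130) = 0.00734·21.4, giving x* = 1130·(1 - 0.147) = 964.
From dy/dt = 0: 0.00161·964 - 0.177 = 0.041z*, so z* = 1.38/0.041 = 33.6.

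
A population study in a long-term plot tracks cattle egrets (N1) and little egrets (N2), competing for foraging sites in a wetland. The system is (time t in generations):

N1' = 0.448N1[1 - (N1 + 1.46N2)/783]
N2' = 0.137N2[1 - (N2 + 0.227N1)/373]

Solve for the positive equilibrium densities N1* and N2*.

Setting both brackets to zero gives the nullclines N1 + 1.46N2 = 783 and 0.227N1 + N2 = 373.
Substituting N2 = 373 - 0.227N1 into the first: N1(1 - 1.46·0.227) = 783 - 1.46·373.
So N1* = 238/0.669 = 357, and then N2* = 373 - 0.227·357 = 292.

N1* ≈ 357, N2* ≈ 292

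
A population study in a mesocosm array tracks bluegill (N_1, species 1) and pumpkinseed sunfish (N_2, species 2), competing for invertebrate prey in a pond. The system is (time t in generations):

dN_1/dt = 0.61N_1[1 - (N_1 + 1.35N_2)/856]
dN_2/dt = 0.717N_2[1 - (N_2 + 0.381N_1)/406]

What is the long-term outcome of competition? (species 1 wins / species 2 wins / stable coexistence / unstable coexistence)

Compare the nullcline intercepts: K1/α12 = 856/1.35 = 634 > K2 = 406; K2/α21 = 406/0.381 = 1070 > K1 = 856.
Since both inequalities hold, each species can invade when rare, so the interior equilibrium is stable.

stable coexistence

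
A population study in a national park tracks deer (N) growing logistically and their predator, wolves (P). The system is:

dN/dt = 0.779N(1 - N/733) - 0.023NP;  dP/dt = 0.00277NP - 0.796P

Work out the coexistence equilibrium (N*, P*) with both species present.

From dP/dt = 0 with P > 0: 0.00277N* = 0.796, so N* = 287.
Substitute into dN/dt = 0: 0.779(1 - 287/733) = 0.023P*.
The bracket is 0.608, giving P* = 0.474/0.023 = 20.6.

N* ≈ 287, P* ≈ 20.6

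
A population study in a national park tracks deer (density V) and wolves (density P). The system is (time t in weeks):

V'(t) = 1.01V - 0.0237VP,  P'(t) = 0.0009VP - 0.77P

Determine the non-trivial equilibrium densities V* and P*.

Set dP/dt = 0 with P > 0: 0.0009V - 0.77 = 0, so V* = 0.77/0.0009 = 856.
Set dV/dt = 0 with V > 0: 1.01 - 0.0237P = 0, so P* = 1.01/0.0237 = 42.6.

V* ≈ 856, P* ≈ 42.6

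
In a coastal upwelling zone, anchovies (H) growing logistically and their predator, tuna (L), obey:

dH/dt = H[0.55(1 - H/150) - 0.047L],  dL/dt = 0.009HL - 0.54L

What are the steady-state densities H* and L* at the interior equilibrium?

From dL/dt = 0 with L > 0: 0.009H* = 0.54, so H* = 60.
Substitute into dH/dt = 0: 0.55(1 - 60/150) = 0.047L*.
The bracket is 0.6, giving L* = 0.33/0.047 = 7.02.

H* ≈ 60, L* ≈ 7.02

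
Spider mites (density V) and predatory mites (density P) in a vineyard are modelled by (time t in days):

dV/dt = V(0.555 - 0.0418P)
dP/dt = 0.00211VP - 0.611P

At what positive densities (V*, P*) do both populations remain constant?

V* ≈ 290, P* ≈ 13.3

Set dP/dt = 0 with P > 0: 0.00211V - 0.611 = 0, so V* = 0.611/0.00211 = 290.
Set dV/dt = 0 with V > 0: 0.555 - 0.0418P = 0, so P* = 0.555/0.0418 = 13.3.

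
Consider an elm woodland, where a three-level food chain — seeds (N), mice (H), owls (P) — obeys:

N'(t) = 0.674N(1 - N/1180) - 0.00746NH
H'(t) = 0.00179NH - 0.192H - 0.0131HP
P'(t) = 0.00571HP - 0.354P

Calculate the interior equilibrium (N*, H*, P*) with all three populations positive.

From dP/dt = 0: 0.00571H* = 0.354, so H* = 62.
From dN/dt = 0: 0.674(1 - N*/1180) = 0.00746·62, giving N* = 1180·(1 - 0.686) = 370.
From dH/dt = 0: 0.00179·370 - 0.192 = 0.0131P*, so P* = 0.471/0.0131 = 35.9.

N* ≈ 370, H* ≈ 62, P* ≈ 35.9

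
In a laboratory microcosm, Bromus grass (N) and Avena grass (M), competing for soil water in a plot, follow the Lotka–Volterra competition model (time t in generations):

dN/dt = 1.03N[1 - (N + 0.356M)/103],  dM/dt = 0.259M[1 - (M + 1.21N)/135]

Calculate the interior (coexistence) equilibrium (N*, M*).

N* ≈ 96.5, M* ≈ 18.2

Setting both brackets to zero gives the nullclines N + 0.356M = 103 and 1.21N + M = 135.
Substituting M = 135 - 1.21N into the first: N(1 - 0.356·1.21) = 103 - 0.356·135.
So N* = 54.9/0.569 = 96.5, and then M* = 135 - 1.21·96.5 = 18.2.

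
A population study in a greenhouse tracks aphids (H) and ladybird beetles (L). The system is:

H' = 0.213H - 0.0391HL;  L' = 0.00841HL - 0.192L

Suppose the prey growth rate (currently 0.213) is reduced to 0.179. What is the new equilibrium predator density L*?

L* ≈ 4.58

At the interior fixed point, setting dH/dt = 0 with H > 0 fixes L* = (prey growth rate)/(HL coefficient) — independent of the other coefficients.
With the change, L* = 0.179/0.0391 = 4.58; it falls from 5.45.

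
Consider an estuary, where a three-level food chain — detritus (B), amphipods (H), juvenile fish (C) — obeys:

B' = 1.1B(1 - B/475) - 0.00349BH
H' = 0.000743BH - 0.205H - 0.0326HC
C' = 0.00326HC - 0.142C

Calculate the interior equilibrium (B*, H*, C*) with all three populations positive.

From dC/dt = 0: 0.00326H* = 0.142, so H* = 43.6.
From dB/dt = 0: 1.1(1 - B*/475) = 0.00349·43.6, giving B* = 475·(1 - 0.138) = 409.
From dH/dt = 0: 0.000743·409 - 0.205 = 0.0326C*, so C* = 0.0992/0.0326 = 3.04.

B* ≈ 409, H* ≈ 43.6, C* ≈ 3.04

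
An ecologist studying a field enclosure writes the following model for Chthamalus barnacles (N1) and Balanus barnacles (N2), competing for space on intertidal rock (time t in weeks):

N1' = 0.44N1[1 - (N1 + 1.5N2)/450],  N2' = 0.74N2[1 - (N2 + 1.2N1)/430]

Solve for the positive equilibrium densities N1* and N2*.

N1* ≈ 244, N2* ≈ 138

Setting both brackets to zero gives the nullclines N1 + 1.5N2 = 450 and 1.2N1 + N2 = 430.
Substituting N2 = 430 - 1.2N1 into the first: N1(1 - 1.5·1.2) = 450 - 1.5·430.
So N1* = -195/-0.8 = 244, and then N2* = 430 - 1.2·244 = 138.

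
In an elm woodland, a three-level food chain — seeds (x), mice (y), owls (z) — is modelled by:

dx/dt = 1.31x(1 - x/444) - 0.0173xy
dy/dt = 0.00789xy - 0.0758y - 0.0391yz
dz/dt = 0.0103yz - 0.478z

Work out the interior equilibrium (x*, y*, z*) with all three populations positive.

x* ≈ 172, y* ≈ 46.4, z* ≈ 32.7

From dz/dt = 0: 0.0103y* = 0.478, so y* = 46.4.
From dx/dt = 0: 1.31(1 - x*/444) = 0.0173·46.4, giving x* = 444·(1 - 0.613) = 172.
From dy/dt = 0: 0.00789·172 - 0.0758 = 0.0391z*, so z* = 1.28/0.0391 = 32.7.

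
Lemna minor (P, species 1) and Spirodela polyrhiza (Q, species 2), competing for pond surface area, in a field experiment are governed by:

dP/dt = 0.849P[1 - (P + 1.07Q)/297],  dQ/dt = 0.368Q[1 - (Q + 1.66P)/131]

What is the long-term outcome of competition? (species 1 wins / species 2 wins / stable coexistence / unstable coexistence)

species 1 excludes species 2

Compare the nullcline intercepts: K1/α12 = 297/1.07 = 278 > K2 = 131; K2/α21 = 131/1.66 = 78.9 < K1 = 297.
Since the inequalities point opposite ways, species 1 can invade but species 2 cannot.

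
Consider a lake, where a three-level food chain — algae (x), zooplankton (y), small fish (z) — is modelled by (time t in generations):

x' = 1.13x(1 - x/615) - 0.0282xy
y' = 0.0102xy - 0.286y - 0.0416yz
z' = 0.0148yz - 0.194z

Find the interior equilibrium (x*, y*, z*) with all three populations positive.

From dz/dt = 0: 0.0148y* = 0.194, so y* = 13.1.
From dx/dt = 0: 1.13(1 - x*/615) = 0.0282·13.1, giving x* = 615·(1 - 0.327) = 414.
From dy/dt = 0: 0.0102·414 - 0.286 = 0.0416z*, so z* = 3.93/0.0416 = 94.6.

x* ≈ 414, y* ≈ 13.1, z* ≈ 94.6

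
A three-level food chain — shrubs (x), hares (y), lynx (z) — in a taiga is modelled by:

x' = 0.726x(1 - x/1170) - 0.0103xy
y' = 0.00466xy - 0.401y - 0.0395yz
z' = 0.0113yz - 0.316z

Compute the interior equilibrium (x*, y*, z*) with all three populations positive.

x* ≈ 706, y* ≈ 28, z* ≈ 73.1

From dz/dt = 0: 0.0113y* = 0.316, so y* = 28.
From dx/dt = 0: 0.726(1 - x*/1170) = 0.0103·28, giving x* = 1170·(1 - 0.397) = 706.
From dy/dt = 0: 0.00466·706 - 0.401 = 0.0395z*, so z* = 2.89/0.0395 = 73.1.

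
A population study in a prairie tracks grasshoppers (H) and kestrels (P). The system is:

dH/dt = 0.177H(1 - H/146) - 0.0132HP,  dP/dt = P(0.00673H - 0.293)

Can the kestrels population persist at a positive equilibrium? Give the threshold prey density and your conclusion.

Threshold H = 43.5; K > 43.5, so yes, the predator persists.

The predator equation gives dP/dt > 0 only when H > 0.293/0.00673 = 43.5.
Without the predator, H → K = 146. Since 146 > 43.5, the predator can invade and persist.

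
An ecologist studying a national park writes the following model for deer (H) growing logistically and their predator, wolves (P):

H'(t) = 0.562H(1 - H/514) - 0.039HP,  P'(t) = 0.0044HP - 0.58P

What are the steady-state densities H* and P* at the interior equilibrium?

H* ≈ 132, P* ≈ 10.7

From dP/dt = 0 with P > 0: 0.0044H* = 0.58, so H* = 132.
Substitute into dH/dt = 0: 0.562(1 - 132/514) = 0.039P*.
The bracket is 0.744, giving P* = 0.418/0.039 = 10.7.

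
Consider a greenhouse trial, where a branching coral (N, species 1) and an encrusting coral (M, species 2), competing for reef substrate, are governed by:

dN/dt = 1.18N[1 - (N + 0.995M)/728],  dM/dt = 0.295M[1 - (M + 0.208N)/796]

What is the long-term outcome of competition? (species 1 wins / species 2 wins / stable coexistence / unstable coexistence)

Compare the nullcline intercepts: K1/α12 = 728/0.995 = 732 < K2 = 796; K2/α21 = 796/0.208 = 3830 > K1 = 728.
Since the inequalities point opposite ways, species 2 can invade but species 1 cannot.

species 2 excludes species 1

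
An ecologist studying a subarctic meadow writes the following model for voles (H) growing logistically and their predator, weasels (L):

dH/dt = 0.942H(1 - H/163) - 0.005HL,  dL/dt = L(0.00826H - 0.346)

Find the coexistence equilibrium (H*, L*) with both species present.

H* ≈ 41.9, L* ≈ 140

From dL/dt = 0 with L > 0: 0.00826H* = 0.346, so H* = 41.9.
Substitute into dH/dt = 0: 0.942(1 - 41.9/163) = 0.005L*.
The bracket is 0.743, giving L* = 0.7/0.005 = 140.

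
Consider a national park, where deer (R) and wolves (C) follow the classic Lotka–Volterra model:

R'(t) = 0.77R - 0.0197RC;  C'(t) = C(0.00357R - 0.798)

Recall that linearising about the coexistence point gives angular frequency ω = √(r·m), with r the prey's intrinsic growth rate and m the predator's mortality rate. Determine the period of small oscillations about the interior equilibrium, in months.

Here r = 0.77 and m = 0.798, so r·m = 0.614.
ω = √0.614 = 0.784 per month, hence T = 2π/ω ≈ 8.02 months.

T ≈ 8.02 months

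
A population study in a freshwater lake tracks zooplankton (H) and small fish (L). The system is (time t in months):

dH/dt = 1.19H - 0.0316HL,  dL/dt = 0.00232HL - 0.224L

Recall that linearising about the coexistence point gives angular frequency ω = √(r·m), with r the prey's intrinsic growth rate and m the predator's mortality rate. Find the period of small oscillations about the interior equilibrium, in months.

Here r = 1.19 and m = 0.224, so r·m = 0.267.
ω = √0.267 = 0.516 per month, hence T = 2π/ω ≈ 12.2 months.

T ≈ 12.2 months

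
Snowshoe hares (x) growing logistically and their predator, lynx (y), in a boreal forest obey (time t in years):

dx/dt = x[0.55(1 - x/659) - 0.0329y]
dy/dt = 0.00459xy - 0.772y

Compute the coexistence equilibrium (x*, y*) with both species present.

From dy/dt = 0 with y > 0: 0.00459x* = 0.772, so x* = 168.
Substitute into dx/dt = 0: 0.55(1 - 168/659) = 0.0329y*.
The bracket is 0.745, giving y* = 0.41/0.0329 = 12.5.

x* ≈ 168, y* ≈ 12.5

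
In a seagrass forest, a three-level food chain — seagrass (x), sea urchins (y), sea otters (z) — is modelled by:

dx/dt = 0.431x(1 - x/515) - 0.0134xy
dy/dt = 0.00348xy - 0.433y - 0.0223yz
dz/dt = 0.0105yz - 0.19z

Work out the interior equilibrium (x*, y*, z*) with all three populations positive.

From dz/dt = 0: 0.0105y* = 0.19, so y* = 18.1.
From dx/dt = 0: 0.431(1 - x*/515) = 0.0134·18.1, giving x* = 515·(1 - 0.563) = 225.
From dy/dt = 0: 0.00348·225 - 0.433 = 0.0223z*, so z* = 0.351/0.0223 = 15.7.

x* ≈ 225, y* ≈ 18.1, z* ≈ 15.7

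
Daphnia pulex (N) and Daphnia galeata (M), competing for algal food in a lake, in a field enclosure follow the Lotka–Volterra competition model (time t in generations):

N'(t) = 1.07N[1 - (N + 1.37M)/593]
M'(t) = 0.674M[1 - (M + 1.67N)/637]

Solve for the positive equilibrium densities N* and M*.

Setting both brackets to zero gives the nullclines N + 1.37M = 593 and 1.67N + M = 637.
Substituting M = 637 - 1.67N into the first: N(1 - 1.37·1.67) = 593 - 1.37·637.
So N* = -280/-1.29 = 217, and then M* = 637 - 1.67·217 = 274.

N* ≈ 217, M* ≈ 274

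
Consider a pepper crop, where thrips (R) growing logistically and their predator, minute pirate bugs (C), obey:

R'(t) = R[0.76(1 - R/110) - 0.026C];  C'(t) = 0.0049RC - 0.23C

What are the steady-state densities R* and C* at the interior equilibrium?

From dC/dt = 0 with C > 0: 0.0049R* = 0.23, so R* = 46.9.
Substitute into dR/dt = 0: 0.76(1 - 46.9/110) = 0.026C*.
The bracket is 0.573, giving C* = 0.436/0.026 = 16.8.

R* ≈ 46.9, C* ≈ 16.8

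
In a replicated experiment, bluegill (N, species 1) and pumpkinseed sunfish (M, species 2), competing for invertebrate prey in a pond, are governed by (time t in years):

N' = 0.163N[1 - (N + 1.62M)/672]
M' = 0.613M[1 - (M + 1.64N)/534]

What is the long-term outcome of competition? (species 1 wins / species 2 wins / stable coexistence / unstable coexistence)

Compare the nullcline intercepts: K1/α12 = 672/1.62 = 415 < K2 = 534; K2/α21 = 534/1.64 = 326 < K1 = 672.
Since both are reversed, neither can invade when rare; the interior point is a saddle.

unstable coexistence (outcome depends on initial conditions)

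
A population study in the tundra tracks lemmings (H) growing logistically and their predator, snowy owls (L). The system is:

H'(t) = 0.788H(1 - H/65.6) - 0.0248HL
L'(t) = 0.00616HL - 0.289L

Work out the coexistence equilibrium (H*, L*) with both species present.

From dL/dt = 0 with L > 0: 0.00616H* = 0.289, so H* = 46.9.
Substitute into dH/dt = 0: 0.788(1 - 46.9/65.6) = 0.0248L*.
The bracket is 0.285, giving L* = 0.224/0.0248 = 9.05.

H* ≈ 46.9, L* ≈ 9.05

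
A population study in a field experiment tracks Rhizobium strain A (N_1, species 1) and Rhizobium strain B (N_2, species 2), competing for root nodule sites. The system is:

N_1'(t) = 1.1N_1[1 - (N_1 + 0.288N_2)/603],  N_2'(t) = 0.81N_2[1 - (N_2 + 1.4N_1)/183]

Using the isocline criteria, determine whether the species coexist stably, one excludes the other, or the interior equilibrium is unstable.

species 1 excludes species 2

Compare the nullcline intercepts: K1/α12 = 603/0.288 = 2090 > K2 = 183; K2/α21 = 183/1.4 = 131 < K1 = 603.
Since the inequalities point opposite ways, species 1 can invade but species 2 cannot.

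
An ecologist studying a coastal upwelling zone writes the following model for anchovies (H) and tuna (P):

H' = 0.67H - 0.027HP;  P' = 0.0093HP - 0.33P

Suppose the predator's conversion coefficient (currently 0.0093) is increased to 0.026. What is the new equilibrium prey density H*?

At the interior fixed point, setting dP/dt = 0 with P > 0 fixes H* = (predator death rate)/(HP coefficient) — independent of the other coefficients.
With the change, H* = 0.33/0.026 = 12.7; it falls from 35.5.

H* ≈ 12.7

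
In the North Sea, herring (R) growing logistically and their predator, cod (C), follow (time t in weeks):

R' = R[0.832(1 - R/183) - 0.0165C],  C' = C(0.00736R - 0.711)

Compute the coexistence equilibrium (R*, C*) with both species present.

R* ≈ 96.6, C* ≈ 23.8

From dC/dt = 0 with C > 0: 0.00736R* = 0.711, so R* = 96.6.
Substitute into dR/dt = 0: 0.832(1 - 96.6/183) = 0.0165C*.
The bracket is 0.472, giving C* = 0.393/0.0165 = 23.8.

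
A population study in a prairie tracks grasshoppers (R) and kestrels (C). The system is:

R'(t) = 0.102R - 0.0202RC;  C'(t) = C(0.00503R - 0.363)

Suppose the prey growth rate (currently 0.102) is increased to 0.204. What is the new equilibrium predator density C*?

At the interior fixed point, setting dR/dt = 0 with R > 0 fixes C* = (prey growth rate)/(RC coefficient) — independent of the other coefficients.
With the change, C* = 0.204/0.0202 = 10.1; it rises from 5.05.

C* ≈ 10.1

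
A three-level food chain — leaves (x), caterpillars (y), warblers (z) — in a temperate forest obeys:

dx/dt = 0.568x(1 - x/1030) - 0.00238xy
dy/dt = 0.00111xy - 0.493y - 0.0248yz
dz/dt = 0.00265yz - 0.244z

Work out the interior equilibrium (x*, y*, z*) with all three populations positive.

From dz/dt = 0: 0.00265y* = 0.244, so y* = 92.1.
From dx/dt = 0: 0.568(1 - x*/1030) = 0.00238·92.1, giving x* = 1030·(1 - 0.386) = 633.
From dy/dt = 0: 0.00111·633 - 0.493 = 0.0248z*, so z* = 0.209/0.0248 = 8.44.

x* ≈ 633, y* ≈ 92.1, z* ≈ 8.44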